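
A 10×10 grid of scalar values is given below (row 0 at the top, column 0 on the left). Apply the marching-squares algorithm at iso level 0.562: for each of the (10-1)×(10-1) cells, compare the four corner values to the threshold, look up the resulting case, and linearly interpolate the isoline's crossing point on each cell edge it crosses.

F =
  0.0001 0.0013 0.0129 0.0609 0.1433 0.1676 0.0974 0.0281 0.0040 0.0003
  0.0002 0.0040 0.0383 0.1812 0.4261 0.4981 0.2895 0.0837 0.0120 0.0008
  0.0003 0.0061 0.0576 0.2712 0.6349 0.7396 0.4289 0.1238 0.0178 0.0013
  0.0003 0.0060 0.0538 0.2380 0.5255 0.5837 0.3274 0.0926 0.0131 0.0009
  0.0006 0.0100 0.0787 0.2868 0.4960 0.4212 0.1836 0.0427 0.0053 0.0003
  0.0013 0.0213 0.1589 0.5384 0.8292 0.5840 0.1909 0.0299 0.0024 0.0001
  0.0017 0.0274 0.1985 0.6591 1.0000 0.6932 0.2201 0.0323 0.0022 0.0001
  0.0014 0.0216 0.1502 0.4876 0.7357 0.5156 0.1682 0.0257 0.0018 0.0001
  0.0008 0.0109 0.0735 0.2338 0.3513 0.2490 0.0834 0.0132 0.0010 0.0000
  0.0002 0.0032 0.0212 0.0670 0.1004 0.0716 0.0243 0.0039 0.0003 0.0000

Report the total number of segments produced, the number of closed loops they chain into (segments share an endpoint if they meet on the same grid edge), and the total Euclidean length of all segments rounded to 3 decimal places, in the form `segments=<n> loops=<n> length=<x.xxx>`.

cell (1,3): code 0100 → (1.651,4.000)–(2.000,3.800)
cell (1,4): code 1100 → (1.265,5.000)–(1.651,4.000)
cell (1,5): code 1000 → (2.000,5.572)–(1.265,5.000)
cell (2,3): code 0010 → (2.000,3.800)–(2.666,4.000)
cell (2,4): code 0111 → (2.666,4.000)–(3.000,4.627)
cell (2,5): code 1001 → (3.000,5.085)–(2.000,5.572)
cell (3,4): code 0010 → (3.000,4.627)–(3.134,5.000)
cell (3,5): code 0001 → (3.134,5.000)–(3.000,5.085)
cell (4,3): code 0100 → (4.198,4.000)–(5.000,3.081)
cell (4,4): code 1100 → (4.865,5.000)–(4.198,4.000)
cell (4,5): code 1000 → (5.000,5.056)–(4.865,5.000)
cell (5,2): code 0100 → (5.196,3.000)–(6.000,2.789)
cell (5,3): code 1110 → (5.000,3.081)–(5.196,3.000)
cell (5,5): code 1001 → (6.000,5.277)–(5.000,5.056)
cell (6,2): code 0010 → (6.000,2.789)–(6.566,3.000)
cell (6,3): code 0111 → (6.566,3.000)–(7.000,3.300)
cell (6,4): code 1011 → (7.000,4.789)–(6.739,5.000)
cell (6,5): code 0001 → (6.739,5.000)–(6.000,5.277)
cell (7,3): code 0010 → (7.000,3.300)–(7.452,4.000)
cell (7,4): code 0001 → (7.452,4.000)–(7.000,4.789)
total: 20 segments, chained into 2 closed loop(s), length Σ = 14.112956

segments=20 loops=2 length=14.113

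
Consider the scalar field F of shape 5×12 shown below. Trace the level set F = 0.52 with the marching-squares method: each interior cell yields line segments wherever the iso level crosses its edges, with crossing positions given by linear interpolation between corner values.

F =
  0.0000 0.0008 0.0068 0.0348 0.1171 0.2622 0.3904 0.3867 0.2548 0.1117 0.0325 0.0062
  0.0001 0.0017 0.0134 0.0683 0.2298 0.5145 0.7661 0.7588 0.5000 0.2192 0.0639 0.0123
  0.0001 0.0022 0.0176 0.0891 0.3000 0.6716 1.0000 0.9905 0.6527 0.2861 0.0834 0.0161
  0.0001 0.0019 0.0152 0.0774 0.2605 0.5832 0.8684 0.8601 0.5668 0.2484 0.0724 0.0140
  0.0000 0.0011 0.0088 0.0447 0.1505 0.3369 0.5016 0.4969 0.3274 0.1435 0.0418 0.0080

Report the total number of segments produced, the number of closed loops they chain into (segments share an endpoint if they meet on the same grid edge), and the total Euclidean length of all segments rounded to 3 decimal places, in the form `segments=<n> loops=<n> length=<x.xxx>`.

segments=14 loops=1 length=11.558

cell (0,5): code 0100 → (0.345,6.000)–(1.000,5.022)
cell (0,6): code 1100 → (0.358,7.000)–(0.345,6.000)
cell (0,7): code 1000 → (1.000,7.923)–(0.358,7.000)
cell (1,4): code 0100 → (1.035,5.000)–(2.000,4.592)
cell (1,5): code 1110 → (1.000,5.022)–(1.035,5.000)
cell (1,7): code 1101 → (1.131,8.000)–(1.000,7.923)
cell (1,8): code 1000 → (2.000,8.362)–(1.131,8.000)
cell (2,4): code 0110 → (2.000,4.592)–(3.000,4.804)
cell (2,8): code 1001 → (3.000,8.147)–(2.000,8.362)
cell (3,4): code 0010 → (3.000,4.804)–(3.257,5.000)
cell (3,5): code 0011 → (3.257,5.000)–(3.950,6.000)
cell (3,6): code 0011 → (3.950,6.000)–(3.936,7.000)
cell (3,7): code 0011 → (3.936,7.000)–(3.195,8.000)
cell (3,8): code 0001 → (3.195,8.000)–(3.000,8.147)
total: 14 segments, chained into 1 closed loop(s), length Σ = 11.557617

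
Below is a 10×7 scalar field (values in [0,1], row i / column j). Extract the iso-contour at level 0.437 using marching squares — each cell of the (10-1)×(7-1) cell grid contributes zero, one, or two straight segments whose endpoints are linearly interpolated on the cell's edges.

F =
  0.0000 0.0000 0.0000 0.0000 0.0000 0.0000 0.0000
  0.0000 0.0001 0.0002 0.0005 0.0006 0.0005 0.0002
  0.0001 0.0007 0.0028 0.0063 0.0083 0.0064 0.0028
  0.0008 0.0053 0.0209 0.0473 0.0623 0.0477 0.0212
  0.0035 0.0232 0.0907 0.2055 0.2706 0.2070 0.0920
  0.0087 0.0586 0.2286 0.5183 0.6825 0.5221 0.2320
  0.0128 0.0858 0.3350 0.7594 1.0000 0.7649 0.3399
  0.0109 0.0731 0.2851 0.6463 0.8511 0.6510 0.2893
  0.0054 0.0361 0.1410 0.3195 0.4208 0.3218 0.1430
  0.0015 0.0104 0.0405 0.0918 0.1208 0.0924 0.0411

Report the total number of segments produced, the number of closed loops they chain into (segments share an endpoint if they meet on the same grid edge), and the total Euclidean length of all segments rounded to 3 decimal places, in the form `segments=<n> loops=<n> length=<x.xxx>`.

cell (4,2): code 0100 → (4.740,3.000)–(5.000,2.719)
cell (4,3): code 1100 → (4.404,4.000)–(4.740,3.000)
cell (4,4): code 1100 → (4.730,5.000)–(4.404,4.000)
cell (4,5): code 1000 → (5.000,5.293)–(4.730,5.000)
cell (5,2): code 0110 → (5.000,2.719)–(6.000,2.240)
cell (5,5): code 1001 → (6.000,5.772)–(5.000,5.293)
cell (6,2): code 0110 → (6.000,2.240)–(7.000,2.421)
cell (6,5): code 1001 → (7.000,5.592)–(6.000,5.772)
cell (7,2): code 0010 → (7.000,2.421)–(7.640,3.000)
cell (7,3): code 0011 → (7.640,3.000)–(7.962,4.000)
cell (7,4): code 0011 → (7.962,4.000)–(7.650,5.000)
cell (7,5): code 0001 → (7.650,5.000)–(7.000,5.592)
total: 12 segments, chained into 1 closed loop(s), length Σ = 10.978252

segments=12 loops=1 length=10.978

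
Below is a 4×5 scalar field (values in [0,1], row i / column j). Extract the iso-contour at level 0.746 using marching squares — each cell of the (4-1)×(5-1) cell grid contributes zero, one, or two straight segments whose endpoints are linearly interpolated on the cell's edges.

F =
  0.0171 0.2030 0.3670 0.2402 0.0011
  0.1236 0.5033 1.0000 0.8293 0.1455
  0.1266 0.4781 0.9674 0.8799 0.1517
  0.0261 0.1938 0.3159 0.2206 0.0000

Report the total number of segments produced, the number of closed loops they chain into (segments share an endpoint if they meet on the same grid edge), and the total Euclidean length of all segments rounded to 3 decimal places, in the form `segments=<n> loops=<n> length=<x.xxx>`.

cell (0,1): code 0100 → (0.599,2.000)–(1.000,1.489)
cell (0,2): code 1100 → (0.859,3.000)–(0.599,2.000)
cell (0,3): code 1000 → (1.000,3.122)–(0.859,3.000)
cell (1,1): code 0110 → (1.000,1.489)–(2.000,1.548)
cell (1,3): code 1001 → (2.000,3.184)–(1.000,3.122)
cell (2,1): code 0010 → (2.000,1.548)–(2.340,2.000)
cell (2,2): code 0011 → (2.340,2.000)–(2.203,3.000)
cell (2,3): code 0001 → (2.203,3.000)–(2.000,3.184)
total: 8 segments, chained into 1 closed loop(s), length Σ = 5.722681

segments=8 loops=1 length=5.723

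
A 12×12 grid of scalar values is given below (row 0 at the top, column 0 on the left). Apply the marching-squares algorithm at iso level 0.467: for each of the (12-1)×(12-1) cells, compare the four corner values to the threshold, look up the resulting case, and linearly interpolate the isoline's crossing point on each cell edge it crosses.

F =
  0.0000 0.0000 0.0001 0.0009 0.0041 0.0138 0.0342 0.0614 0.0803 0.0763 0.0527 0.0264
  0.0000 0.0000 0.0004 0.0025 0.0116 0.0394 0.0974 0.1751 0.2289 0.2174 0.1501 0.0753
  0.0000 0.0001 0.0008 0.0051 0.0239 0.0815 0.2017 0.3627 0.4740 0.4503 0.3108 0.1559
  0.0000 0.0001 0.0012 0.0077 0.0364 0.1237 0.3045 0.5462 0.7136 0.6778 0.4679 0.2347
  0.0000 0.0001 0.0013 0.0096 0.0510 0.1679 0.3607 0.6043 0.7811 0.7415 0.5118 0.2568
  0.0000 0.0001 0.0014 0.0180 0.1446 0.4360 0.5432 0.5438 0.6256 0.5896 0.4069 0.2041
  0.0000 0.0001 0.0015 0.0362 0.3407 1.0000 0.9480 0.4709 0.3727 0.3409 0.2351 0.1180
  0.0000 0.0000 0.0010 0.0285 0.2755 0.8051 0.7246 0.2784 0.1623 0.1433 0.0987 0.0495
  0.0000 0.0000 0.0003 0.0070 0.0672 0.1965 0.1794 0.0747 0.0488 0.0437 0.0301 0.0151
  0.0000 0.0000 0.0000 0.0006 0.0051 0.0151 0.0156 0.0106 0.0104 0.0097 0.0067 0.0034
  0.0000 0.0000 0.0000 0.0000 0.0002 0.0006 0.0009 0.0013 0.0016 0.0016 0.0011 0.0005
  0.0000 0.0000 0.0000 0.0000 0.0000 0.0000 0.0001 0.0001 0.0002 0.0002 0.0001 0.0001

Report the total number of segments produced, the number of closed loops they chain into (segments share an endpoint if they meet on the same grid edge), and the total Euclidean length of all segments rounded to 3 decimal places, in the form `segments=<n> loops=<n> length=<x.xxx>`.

segments=24 loops=1 length=17.927

cell (1,7): code 0100 → (1.971,8.000)–(2.000,7.937)
cell (1,8): code 1000 → (2.000,8.295)–(1.971,8.000)
cell (2,6): code 0100 → (2.568,7.000)–(3.000,6.672)
cell (2,7): code 1110 → (2.000,7.937)–(2.568,7.000)
cell (2,8): code 1101 → (2.073,9.000)–(2.000,8.295)
cell (2,9): code 1100 → (2.994,10.000)–(2.073,9.000)
cell (2,10): code 1000 → (3.000,10.004)–(2.994,10.000)
cell (3,6): code 0110 → (3.000,6.672)–(4.000,6.436)
cell (3,10): code 1001 → (4.000,10.176)–(3.000,10.004)
cell (4,5): code 0100 → (4.582,6.000)–(5.000,5.289)
cell (4,6): code 1110 → (4.000,6.436)–(4.582,6.000)
cell (4,9): code 1011 → (5.000,9.671)–(4.427,10.000)
cell (4,10): code 0001 → (4.427,10.000)–(4.000,10.176)
cell (5,4): code 0100 → (5.055,5.000)–(6.000,4.192)
cell (5,5): code 1110 → (5.000,5.289)–(5.055,5.000)
cell (5,7): code 1011 → (6.000,7.040)–(5.627,8.000)
cell (5,8): code 0011 → (5.627,8.000)–(5.493,9.000)
cell (5,9): code 0001 → (5.493,9.000)–(5.000,9.671)
cell (6,4): code 0110 → (6.000,4.192)–(7.000,4.362)
cell (6,6): code 1011 → (7.000,6.577)–(6.020,7.000)
cell (6,7): code 0001 → (6.020,7.000)–(6.000,7.040)
cell (7,4): code 0010 → (7.000,4.362)–(7.556,5.000)
cell (7,5): code 0011 → (7.556,5.000)–(7.472,6.000)
cell (7,6): code 0001 → (7.472,6.000)–(7.000,6.577)
total: 24 segments, chained into 1 closed loop(s), length Σ = 17.926685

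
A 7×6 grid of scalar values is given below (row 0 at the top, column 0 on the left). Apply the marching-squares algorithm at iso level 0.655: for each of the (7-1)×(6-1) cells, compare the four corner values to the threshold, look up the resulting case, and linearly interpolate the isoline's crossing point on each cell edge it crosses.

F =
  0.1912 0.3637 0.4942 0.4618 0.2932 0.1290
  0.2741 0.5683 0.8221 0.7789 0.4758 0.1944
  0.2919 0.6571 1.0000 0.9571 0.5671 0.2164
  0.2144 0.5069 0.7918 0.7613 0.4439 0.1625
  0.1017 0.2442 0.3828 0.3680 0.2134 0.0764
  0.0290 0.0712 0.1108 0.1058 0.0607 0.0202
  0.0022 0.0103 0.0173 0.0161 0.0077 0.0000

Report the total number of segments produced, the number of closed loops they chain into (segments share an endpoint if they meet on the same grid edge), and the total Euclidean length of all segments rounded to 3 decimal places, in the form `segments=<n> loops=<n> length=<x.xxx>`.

cell (0,1): code 0100 → (0.490,2.000)–(1.000,1.342)
cell (0,2): code 1100 → (0.609,3.000)–(0.490,2.000)
cell (0,3): code 1000 → (1.000,3.409)–(0.609,3.000)
cell (1,0): code 0100 → (1.976,1.000)–(2.000,0.994)
cell (1,1): code 1110 → (1.000,1.342)–(1.976,1.000)
cell (1,3): code 1001 → (2.000,3.775)–(1.000,3.409)
cell (2,0): code 0010 → (2.000,0.994)–(2.014,1.000)
cell (2,1): code 0111 → (2.014,1.000)–(3.000,1.520)
cell (2,3): code 1001 → (3.000,3.335)–(2.000,3.775)
cell (3,1): code 0010 → (3.000,1.520)–(3.334,2.000)
cell (3,2): code 0011 → (3.334,2.000)–(3.270,3.000)
cell (3,3): code 0001 → (3.270,3.000)–(3.000,3.335)
total: 12 segments, chained into 1 closed loop(s), length Σ = 8.768416

segments=12 loops=1 length=8.768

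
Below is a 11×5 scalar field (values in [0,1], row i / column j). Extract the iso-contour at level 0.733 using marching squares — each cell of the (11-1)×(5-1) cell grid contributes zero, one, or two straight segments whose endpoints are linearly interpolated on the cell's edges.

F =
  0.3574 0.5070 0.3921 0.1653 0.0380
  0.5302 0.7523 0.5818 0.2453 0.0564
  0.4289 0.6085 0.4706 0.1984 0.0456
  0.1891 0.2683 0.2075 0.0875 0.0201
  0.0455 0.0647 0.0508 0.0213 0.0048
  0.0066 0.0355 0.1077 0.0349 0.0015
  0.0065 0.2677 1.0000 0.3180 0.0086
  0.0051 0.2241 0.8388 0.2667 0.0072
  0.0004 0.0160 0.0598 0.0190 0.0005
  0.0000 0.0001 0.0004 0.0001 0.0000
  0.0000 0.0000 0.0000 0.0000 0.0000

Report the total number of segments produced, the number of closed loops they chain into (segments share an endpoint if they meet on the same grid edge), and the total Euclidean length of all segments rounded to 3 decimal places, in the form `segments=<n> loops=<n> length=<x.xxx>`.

cell (0,0): code 0100 → (0.921,1.000)–(1.000,0.913)
cell (0,1): code 1000 → (1.000,1.113)–(0.921,1.000)
cell (1,0): code 0010 → (1.000,0.913)–(1.134,1.000)
cell (1,1): code 0001 → (1.134,1.000)–(1.000,1.113)
cell (5,1): code 0100 → (5.701,2.000)–(6.000,1.635)
cell (5,2): code 1000 → (6.000,2.391)–(5.701,2.000)
cell (6,1): code 0110 → (6.000,1.635)–(7.000,1.828)
cell (6,2): code 1001 → (7.000,2.185)–(6.000,2.391)
cell (7,1): code 0010 → (7.000,1.828)–(7.136,2.000)
cell (7,2): code 0001 → (7.136,2.000)–(7.000,2.185)
total: 10 segments, chained into 2 closed loop(s), length Σ = 4.043132

segments=10 loops=2 length=4.043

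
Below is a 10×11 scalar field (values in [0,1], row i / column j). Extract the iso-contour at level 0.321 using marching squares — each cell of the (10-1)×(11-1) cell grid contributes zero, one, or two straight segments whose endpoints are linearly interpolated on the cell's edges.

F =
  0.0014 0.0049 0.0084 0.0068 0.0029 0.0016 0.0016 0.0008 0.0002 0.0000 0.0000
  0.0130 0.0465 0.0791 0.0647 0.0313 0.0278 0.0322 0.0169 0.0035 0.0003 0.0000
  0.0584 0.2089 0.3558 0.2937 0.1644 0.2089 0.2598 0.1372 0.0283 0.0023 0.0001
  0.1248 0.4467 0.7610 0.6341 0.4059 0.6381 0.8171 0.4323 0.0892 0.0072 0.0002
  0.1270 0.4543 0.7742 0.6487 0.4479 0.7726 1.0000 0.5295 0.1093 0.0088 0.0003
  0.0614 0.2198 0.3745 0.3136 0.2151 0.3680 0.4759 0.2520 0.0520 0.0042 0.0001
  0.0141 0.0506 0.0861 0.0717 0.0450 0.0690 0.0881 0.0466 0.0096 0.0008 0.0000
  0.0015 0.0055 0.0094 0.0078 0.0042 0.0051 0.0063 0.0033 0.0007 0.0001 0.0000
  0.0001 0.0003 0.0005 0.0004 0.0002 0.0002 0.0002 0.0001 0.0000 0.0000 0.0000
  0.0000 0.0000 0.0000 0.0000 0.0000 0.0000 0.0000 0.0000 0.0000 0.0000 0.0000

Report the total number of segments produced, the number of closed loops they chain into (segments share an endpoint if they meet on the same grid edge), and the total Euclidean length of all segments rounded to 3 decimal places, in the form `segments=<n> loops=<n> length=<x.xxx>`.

segments=24 loops=1 length=17.998

cell (1,1): code 0100 → (1.874,2.000)–(2.000,1.763)
cell (1,2): code 1000 → (2.000,2.560)–(1.874,2.000)
cell (2,0): code 0100 → (2.471,1.000)–(3.000,0.610)
cell (2,1): code 1110 → (2.000,1.763)–(2.471,1.000)
cell (2,2): code 1101 → (2.080,3.000)–(2.000,2.560)
cell (2,3): code 1100 → (2.648,4.000)–(2.080,3.000)
cell (2,4): code 1100 → (2.261,5.000)–(2.648,4.000)
cell (2,5): code 1100 → (2.110,6.000)–(2.261,5.000)
cell (2,6): code 1100 → (2.623,7.000)–(2.110,6.000)
cell (2,7): code 1000 → (3.000,7.324)–(2.623,7.000)
cell (3,0): code 0110 → (3.000,0.610)–(4.000,0.593)
cell (3,7): code 1001 → (4.000,7.496)–(3.000,7.324)
cell (4,0): code 0010 → (4.000,0.593)–(4.568,1.000)
cell (4,1): code 0111 → (4.568,1.000)–(5.000,1.654)
cell (4,2): code 1011 → (5.000,2.878)–(4.978,3.000)
cell (4,3): code 0011 → (4.978,3.000)–(4.545,4.000)
cell (4,4): code 0111 → (4.545,4.000)–(5.000,4.693)
cell (4,6): code 1011 → (5.000,6.692)–(4.751,7.000)
cell (4,7): code 0001 → (4.751,7.000)–(4.000,7.496)
cell (5,1): code 0010 → (5.000,1.654)–(5.186,2.000)
cell (5,2): code 0001 → (5.186,2.000)–(5.000,2.878)
cell (5,4): code 0010 → (5.000,4.693)–(5.157,5.000)
cell (5,5): code 0011 → (5.157,5.000)–(5.399,6.000)
cell (5,6): code 0001 → (5.399,6.000)–(5.000,6.692)
total: 24 segments, chained into 1 closed loop(s), length Σ = 17.998166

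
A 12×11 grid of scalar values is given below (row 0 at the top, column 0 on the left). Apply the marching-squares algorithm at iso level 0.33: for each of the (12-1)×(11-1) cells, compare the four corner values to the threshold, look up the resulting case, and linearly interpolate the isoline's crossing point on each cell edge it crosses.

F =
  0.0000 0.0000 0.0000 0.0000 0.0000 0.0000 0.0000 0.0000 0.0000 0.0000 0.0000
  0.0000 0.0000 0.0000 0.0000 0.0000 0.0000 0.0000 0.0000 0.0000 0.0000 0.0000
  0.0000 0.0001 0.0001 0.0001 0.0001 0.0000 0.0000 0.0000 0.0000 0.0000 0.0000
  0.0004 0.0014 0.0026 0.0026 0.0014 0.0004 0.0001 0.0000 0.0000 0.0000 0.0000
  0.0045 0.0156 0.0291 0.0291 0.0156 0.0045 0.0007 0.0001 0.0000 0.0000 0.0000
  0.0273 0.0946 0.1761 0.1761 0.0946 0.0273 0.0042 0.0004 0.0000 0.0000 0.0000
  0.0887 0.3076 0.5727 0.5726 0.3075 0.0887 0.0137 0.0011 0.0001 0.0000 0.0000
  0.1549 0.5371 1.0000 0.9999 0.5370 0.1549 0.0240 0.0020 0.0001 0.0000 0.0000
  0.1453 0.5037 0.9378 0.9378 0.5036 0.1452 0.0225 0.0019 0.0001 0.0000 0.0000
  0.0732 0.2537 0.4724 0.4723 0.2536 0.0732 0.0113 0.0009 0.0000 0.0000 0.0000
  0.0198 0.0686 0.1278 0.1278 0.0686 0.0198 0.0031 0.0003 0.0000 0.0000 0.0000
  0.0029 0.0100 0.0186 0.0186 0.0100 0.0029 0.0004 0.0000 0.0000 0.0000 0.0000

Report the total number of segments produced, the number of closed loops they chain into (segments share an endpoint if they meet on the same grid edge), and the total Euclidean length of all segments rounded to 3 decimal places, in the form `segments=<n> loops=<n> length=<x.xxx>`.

segments=16 loops=1 length=12.732

cell (5,1): code 0100 → (5.388,2.000)–(6.000,1.084)
cell (5,2): code 1100 → (5.388,3.000)–(5.388,2.000)
cell (5,3): code 1000 → (6.000,3.915)–(5.388,3.000)
cell (6,0): code 0100 → (6.098,1.000)–(7.000,0.458)
cell (6,1): code 1110 → (6.000,1.084)–(6.098,1.000)
cell (6,3): code 1101 → (6.098,4.000)–(6.000,3.915)
cell (6,4): code 1000 → (7.000,4.542)–(6.098,4.000)
cell (7,0): code 0110 → (7.000,0.458)–(8.000,0.515)
cell (7,4): code 1001 → (8.000,4.484)–(7.000,4.542)
cell (8,0): code 0010 → (8.000,0.515)–(8.695,1.000)
cell (8,1): code 0111 → (8.695,1.000)–(9.000,1.349)
cell (8,3): code 1011 → (9.000,3.651)–(8.694,4.000)
cell (8,4): code 0001 → (8.694,4.000)–(8.000,4.484)
cell (9,1): code 0010 → (9.000,1.349)–(9.413,2.000)
cell (9,2): code 0011 → (9.413,2.000)–(9.413,3.000)
cell (9,3): code 0001 → (9.413,3.000)–(9.000,3.651)
total: 16 segments, chained into 1 closed loop(s), length Σ = 12.732148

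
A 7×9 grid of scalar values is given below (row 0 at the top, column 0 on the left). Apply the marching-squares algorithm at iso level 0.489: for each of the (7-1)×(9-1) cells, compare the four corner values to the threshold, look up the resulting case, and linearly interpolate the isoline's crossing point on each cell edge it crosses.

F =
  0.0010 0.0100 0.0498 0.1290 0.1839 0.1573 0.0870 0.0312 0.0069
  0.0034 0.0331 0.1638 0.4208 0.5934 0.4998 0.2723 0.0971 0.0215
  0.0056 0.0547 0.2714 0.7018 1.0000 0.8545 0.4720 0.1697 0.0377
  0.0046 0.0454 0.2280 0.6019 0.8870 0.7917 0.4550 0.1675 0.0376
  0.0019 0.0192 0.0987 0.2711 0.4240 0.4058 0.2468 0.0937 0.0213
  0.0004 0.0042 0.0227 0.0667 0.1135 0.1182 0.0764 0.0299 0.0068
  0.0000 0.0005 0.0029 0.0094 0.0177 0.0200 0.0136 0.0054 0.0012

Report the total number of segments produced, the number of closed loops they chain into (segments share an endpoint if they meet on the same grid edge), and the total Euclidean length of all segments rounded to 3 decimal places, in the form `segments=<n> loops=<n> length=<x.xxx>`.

segments=12 loops=1 length=10.255

cell (0,3): code 0100 → (0.745,4.000)–(1.000,3.395)
cell (0,4): code 1100 → (0.968,5.000)–(0.745,4.000)
cell (0,5): code 1000 → (1.000,5.047)–(0.968,5.000)
cell (1,2): code 0100 → (1.243,3.000)–(2.000,2.506)
cell (1,3): code 1110 → (1.000,3.395)–(1.243,3.000)
cell (1,5): code 1001 → (2.000,5.956)–(1.000,5.047)
cell (2,2): code 0110 → (2.000,2.506)–(3.000,2.698)
cell (2,5): code 1001 → (3.000,5.899)–(2.000,5.956)
cell (3,2): code 0010 → (3.000,2.698)–(3.341,3.000)
cell (3,3): code 0011 → (3.341,3.000)–(3.860,4.000)
cell (3,4): code 0011 → (3.860,4.000)–(3.784,5.000)
cell (3,5): code 0001 → (3.784,5.000)–(3.000,5.899)
total: 12 segments, chained into 1 closed loop(s), length Σ = 10.254880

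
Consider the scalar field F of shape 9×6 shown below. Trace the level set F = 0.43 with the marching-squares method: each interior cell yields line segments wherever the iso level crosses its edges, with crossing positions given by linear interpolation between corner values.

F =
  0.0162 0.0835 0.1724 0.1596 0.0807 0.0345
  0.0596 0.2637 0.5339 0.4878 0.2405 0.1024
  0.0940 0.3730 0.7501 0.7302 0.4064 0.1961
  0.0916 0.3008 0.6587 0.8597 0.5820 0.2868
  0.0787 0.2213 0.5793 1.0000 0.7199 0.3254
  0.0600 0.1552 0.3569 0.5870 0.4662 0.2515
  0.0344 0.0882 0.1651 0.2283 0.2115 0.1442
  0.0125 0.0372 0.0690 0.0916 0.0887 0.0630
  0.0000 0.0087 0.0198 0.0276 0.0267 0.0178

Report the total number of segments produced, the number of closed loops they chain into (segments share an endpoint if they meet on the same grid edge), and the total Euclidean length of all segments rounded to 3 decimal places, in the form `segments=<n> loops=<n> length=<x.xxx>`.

cell (0,1): code 0100 → (0.713,2.000)–(1.000,1.615)
cell (0,2): code 1100 → (0.824,3.000)–(0.713,2.000)
cell (0,3): code 1000 → (1.000,3.234)–(0.824,3.000)
cell (1,1): code 0110 → (1.000,1.615)–(2.000,1.151)
cell (1,3): code 1001 → (2.000,3.927)–(1.000,3.234)
cell (2,1): code 0110 → (2.000,1.151)–(3.000,1.361)
cell (2,3): code 1101 → (2.134,4.000)–(2.000,3.927)
cell (2,4): code 1000 → (3.000,4.515)–(2.134,4.000)
cell (3,1): code 0110 → (3.000,1.361)–(4.000,1.583)
cell (3,4): code 1001 → (4.000,4.735)–(3.000,4.515)
cell (4,1): code 0010 → (4.000,1.583)–(4.671,2.000)
cell (4,2): code 0111 → (4.671,2.000)–(5.000,2.318)
cell (4,4): code 1001 → (5.000,4.169)–(4.000,4.735)
cell (5,2): code 0010 → (5.000,2.318)–(5.438,3.000)
cell (5,3): code 0011 → (5.438,3.000)–(5.142,4.000)
cell (5,4): code 0001 → (5.142,4.000)–(5.000,4.169)
total: 16 segments, chained into 1 closed loop(s), length Σ = 12.798924

segments=16 loops=1 length=12.799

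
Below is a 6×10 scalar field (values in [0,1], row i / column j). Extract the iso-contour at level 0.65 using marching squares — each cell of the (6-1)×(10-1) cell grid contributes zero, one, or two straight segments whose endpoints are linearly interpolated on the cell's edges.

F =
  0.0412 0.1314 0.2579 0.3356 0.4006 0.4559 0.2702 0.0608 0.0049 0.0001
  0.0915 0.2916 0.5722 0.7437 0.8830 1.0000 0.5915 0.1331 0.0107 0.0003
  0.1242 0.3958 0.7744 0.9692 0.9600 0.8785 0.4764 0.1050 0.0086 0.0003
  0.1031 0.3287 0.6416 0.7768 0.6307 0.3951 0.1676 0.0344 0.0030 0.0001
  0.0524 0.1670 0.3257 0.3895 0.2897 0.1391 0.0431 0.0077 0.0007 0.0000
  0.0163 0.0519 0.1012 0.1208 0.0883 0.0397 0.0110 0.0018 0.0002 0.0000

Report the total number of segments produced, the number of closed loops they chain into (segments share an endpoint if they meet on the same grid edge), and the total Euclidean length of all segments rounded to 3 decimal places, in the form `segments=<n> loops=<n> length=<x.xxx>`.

cell (0,2): code 0100 → (0.770,3.000)–(1.000,2.454)
cell (0,3): code 1100 → (0.517,4.000)–(0.770,3.000)
cell (0,4): code 1100 → (0.357,5.000)–(0.517,4.000)
cell (0,5): code 1000 → (1.000,5.857)–(0.357,5.000)
cell (1,1): code 0100 → (1.385,2.000)–(2.000,1.671)
cell (1,2): code 1110 → (1.000,2.454)–(1.385,2.000)
cell (1,5): code 1001 → (2.000,5.568)–(1.000,5.857)
cell (2,1): code 0010 → (2.000,1.671)–(2.937,2.000)
cell (2,2): code 0111 → (2.937,2.000)–(3.000,2.062)
cell (2,3): code 1011 → (3.000,3.868)–(2.941,4.000)
cell (2,4): code 0011 → (2.941,4.000)–(2.473,5.000)
cell (2,5): code 0001 → (2.473,5.000)–(2.000,5.568)
cell (3,2): code 0010 → (3.000,2.062)–(3.327,3.000)
cell (3,3): code 0001 → (3.327,3.000)–(3.000,3.868)
total: 14 segments, chained into 1 closed loop(s), length Σ = 11.031922

segments=14 loops=1 length=11.032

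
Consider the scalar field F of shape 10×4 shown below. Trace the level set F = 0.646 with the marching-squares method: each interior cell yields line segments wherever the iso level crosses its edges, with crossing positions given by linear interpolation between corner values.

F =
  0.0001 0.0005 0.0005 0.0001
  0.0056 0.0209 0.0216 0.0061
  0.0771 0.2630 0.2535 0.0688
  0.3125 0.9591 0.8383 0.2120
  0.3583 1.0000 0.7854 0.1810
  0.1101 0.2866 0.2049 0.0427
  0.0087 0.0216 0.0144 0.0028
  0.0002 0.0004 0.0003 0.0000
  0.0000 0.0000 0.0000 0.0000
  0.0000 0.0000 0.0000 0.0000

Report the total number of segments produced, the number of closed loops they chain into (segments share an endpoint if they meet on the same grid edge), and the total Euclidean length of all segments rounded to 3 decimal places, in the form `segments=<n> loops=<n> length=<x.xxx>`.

cell (2,0): code 0100 → (2.550,1.000)–(3.000,0.516)
cell (2,1): code 1100 → (2.671,2.000)–(2.550,1.000)
cell (2,2): code 1000 → (3.000,2.307)–(2.671,2.000)
cell (3,0): code 0110 → (3.000,0.516)–(4.000,0.448)
cell (3,2): code 1001 → (4.000,2.231)–(3.000,2.307)
cell (4,0): code 0010 → (4.000,0.448)–(4.496,1.000)
cell (4,1): code 0011 → (4.496,1.000)–(4.240,2.000)
cell (4,2): code 0001 → (4.240,2.000)–(4.000,2.231)
total: 8 segments, chained into 1 closed loop(s), length Σ = 6.230488

segments=8 loops=1 length=6.230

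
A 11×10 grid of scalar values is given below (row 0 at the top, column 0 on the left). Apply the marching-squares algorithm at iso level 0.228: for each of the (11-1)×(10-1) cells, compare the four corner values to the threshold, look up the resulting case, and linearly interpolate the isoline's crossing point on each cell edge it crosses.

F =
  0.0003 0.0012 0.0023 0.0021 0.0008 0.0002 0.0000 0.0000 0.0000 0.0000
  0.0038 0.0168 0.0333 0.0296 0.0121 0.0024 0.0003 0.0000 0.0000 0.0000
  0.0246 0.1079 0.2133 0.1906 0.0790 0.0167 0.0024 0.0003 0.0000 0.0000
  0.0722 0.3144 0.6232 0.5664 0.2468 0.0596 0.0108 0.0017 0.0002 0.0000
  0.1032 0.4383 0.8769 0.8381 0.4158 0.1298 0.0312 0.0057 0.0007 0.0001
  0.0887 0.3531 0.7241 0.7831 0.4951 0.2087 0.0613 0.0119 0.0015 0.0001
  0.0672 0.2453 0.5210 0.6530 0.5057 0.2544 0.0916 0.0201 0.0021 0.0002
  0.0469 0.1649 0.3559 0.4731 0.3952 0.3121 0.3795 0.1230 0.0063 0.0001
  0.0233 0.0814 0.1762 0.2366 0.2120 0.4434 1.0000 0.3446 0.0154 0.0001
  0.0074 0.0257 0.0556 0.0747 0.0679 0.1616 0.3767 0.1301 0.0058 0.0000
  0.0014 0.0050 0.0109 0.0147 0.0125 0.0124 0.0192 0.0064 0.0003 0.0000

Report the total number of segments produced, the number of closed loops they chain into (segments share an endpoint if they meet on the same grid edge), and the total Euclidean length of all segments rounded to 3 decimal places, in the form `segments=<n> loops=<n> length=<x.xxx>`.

cell (2,0): code 0100 → (2.582,1.000)–(3.000,0.643)
cell (2,1): code 1100 → (2.036,2.000)–(2.582,1.000)
cell (2,2): code 1100 → (2.100,3.000)–(2.036,2.000)
cell (2,3): code 1100 → (2.888,4.000)–(2.100,3.000)
cell (2,4): code 1000 → (3.000,4.100)–(2.888,4.000)
cell (3,0): code 0110 → (3.000,0.643)–(4.000,0.372)
cell (3,4): code 1001 → (4.000,4.657)–(3.000,4.100)
cell (4,0): code 0110 → (4.000,0.372)–(5.000,0.527)
cell (4,4): code 1001 → (5.000,4.933)–(4.000,4.657)
cell (5,0): code 0110 → (5.000,0.527)–(6.000,0.903)
cell (5,4): code 1101 → (5.422,5.000)–(5.000,4.933)
cell (5,5): code 1000 → (6.000,5.162)–(5.422,5.000)
cell (6,0): code 0010 → (6.000,0.903)–(6.215,1.000)
cell (6,1): code 0111 → (6.215,1.000)–(7.000,1.330)
cell (6,5): code 1101 → (6.474,6.000)–(6.000,5.162)
cell (6,6): code 1000 → (7.000,6.591)–(6.474,6.000)
cell (7,1): code 0010 → (7.000,1.330)–(7.712,2.000)
cell (7,2): code 0111 → (7.712,2.000)–(8.000,2.858)
cell (7,3): code 1011 → (8.000,3.350)–(7.913,4.000)
cell (7,4): code 0111 → (7.913,4.000)–(8.000,4.069)
cell (7,6): code 1101 → (7.474,7.000)–(7.000,6.591)
cell (7,7): code 1000 → (8.000,7.354)–(7.474,7.000)
cell (8,2): code 0010 → (8.000,2.858)–(8.053,3.000)
cell (8,3): code 0001 → (8.053,3.000)–(8.000,3.350)
cell (8,4): code 0010 → (8.000,4.069)–(8.764,5.000)
cell (8,5): code 0111 → (8.764,5.000)–(9.000,5.309)
cell (8,6): code 1011 → (9.000,6.603)–(8.544,7.000)
cell (8,7): code 0001 → (8.544,7.000)–(8.000,7.354)
cell (9,5): code 0010 → (9.000,5.309)–(9.416,6.000)
cell (9,6): code 0001 → (9.416,6.000)–(9.000,6.603)
total: 30 segments, chained into 1 closed loop(s), length Σ = 22.083251

segments=30 loops=1 length=22.083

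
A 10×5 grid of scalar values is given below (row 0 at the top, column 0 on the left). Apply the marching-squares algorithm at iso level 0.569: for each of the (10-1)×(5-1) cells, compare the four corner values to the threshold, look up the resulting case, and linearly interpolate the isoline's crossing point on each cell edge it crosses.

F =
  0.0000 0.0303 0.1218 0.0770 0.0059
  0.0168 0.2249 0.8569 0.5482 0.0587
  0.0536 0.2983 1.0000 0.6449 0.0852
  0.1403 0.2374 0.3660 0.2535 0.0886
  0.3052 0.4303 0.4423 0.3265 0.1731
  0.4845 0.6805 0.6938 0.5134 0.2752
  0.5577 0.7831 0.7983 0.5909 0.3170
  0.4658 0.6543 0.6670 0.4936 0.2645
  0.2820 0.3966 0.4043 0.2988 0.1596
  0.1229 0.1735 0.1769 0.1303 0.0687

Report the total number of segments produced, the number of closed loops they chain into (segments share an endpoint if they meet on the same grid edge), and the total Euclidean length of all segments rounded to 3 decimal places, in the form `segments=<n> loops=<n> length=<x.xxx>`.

segments=20 loops=2 length=15.114

cell (0,1): code 0100 → (0.608,2.000)–(1.000,1.544)
cell (0,2): code 1000 → (1.000,2.933)–(0.608,2.000)
cell (1,1): code 0110 → (1.000,1.544)–(2.000,1.386)
cell (1,2): code 1101 → (1.215,3.000)–(1.000,2.933)
cell (1,3): code 1000 → (2.000,3.136)–(1.215,3.000)
cell (2,1): code 0010 → (2.000,1.386)–(2.680,2.000)
cell (2,2): code 0011 → (2.680,2.000)–(2.194,3.000)
cell (2,3): code 0001 → (2.194,3.000)–(2.000,3.136)
cell (4,0): code 0100 → (4.554,1.000)–(5.000,0.431)
cell (4,1): code 1100 → (4.504,2.000)–(4.554,1.000)
cell (4,2): code 1000 → (5.000,2.692)–(4.504,2.000)
cell (5,0): code 0110 → (5.000,0.431)–(6.000,0.050)
cell (5,2): code 1101 → (5.717,3.000)–(5.000,2.692)
cell (5,3): code 1000 → (6.000,3.080)–(5.717,3.000)
cell (6,0): code 0110 → (6.000,0.050)–(7.000,0.547)
cell (6,2): code 1011 → (7.000,2.565)–(6.225,3.000)
cell (6,3): code 0001 → (6.225,3.000)–(6.000,3.080)
cell (7,0): code 0010 → (7.000,0.547)–(7.331,1.000)
cell (7,1): code 0011 → (7.331,1.000)–(7.373,2.000)
cell (7,2): code 0001 → (7.373,2.000)–(7.000,2.565)
total: 20 segments, chained into 2 closed loop(s), length Σ = 15.114261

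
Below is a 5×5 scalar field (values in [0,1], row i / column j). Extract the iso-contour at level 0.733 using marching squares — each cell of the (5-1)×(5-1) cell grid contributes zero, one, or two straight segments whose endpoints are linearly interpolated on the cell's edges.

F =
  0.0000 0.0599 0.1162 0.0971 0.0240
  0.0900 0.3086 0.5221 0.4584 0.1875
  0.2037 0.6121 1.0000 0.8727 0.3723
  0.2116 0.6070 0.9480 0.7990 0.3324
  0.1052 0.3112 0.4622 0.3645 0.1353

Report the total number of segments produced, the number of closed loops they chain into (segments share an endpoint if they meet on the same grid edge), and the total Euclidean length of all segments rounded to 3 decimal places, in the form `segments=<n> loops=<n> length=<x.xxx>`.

segments=8 loops=1 length=6.379

cell (1,1): code 0100 → (1.441,2.000)–(2.000,1.312)
cell (1,2): code 1100 → (1.663,3.000)–(1.441,2.000)
cell (1,3): code 1000 → (2.000,3.279)–(1.663,3.000)
cell (2,1): code 0110 → (2.000,1.312)–(3.000,1.370)
cell (2,3): code 1001 → (3.000,3.141)–(2.000,3.279)
cell (3,1): code 0010 → (3.000,1.370)–(3.443,2.000)
cell (3,2): code 0011 → (3.443,2.000)–(3.152,3.000)
cell (3,3): code 0001 → (3.152,3.000)–(3.000,3.141)
total: 8 segments, chained into 1 closed loop(s), length Σ = 6.378909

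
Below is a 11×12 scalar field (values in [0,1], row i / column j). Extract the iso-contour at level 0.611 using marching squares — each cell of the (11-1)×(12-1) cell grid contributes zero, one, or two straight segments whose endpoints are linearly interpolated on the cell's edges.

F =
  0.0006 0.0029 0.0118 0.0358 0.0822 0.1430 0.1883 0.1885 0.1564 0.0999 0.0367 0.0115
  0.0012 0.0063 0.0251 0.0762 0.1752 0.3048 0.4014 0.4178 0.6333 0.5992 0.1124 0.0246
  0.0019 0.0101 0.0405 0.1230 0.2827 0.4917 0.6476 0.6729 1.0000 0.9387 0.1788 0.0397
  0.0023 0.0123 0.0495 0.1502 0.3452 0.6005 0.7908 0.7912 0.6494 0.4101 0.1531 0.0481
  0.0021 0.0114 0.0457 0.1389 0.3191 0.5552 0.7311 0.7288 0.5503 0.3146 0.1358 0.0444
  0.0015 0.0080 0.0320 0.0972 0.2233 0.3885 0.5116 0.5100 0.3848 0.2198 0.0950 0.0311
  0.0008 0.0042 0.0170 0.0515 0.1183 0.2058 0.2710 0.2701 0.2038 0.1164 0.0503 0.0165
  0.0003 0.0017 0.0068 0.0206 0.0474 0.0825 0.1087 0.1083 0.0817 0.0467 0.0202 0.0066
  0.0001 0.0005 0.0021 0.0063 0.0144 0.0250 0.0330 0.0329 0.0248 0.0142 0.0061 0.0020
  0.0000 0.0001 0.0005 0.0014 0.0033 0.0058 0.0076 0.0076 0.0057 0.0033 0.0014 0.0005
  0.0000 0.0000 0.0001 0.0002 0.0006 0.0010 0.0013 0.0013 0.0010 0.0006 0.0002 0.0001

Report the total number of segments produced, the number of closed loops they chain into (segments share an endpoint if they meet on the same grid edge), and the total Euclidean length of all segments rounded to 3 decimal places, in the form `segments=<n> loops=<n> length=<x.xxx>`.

cell (0,7): code 0100 → (0.953,8.000)–(1.000,7.897)
cell (0,8): code 1000 → (1.000,8.654)–(0.953,8.000)
cell (1,5): code 0100 → (1.851,6.000)–(2.000,5.765)
cell (1,6): code 1100 → (1.757,7.000)–(1.851,6.000)
cell (1,7): code 1110 → (1.000,7.897)–(1.757,7.000)
cell (1,8): code 1101 → (1.035,9.000)–(1.000,8.654)
cell (1,9): code 1000 → (2.000,9.431)–(1.035,9.000)
cell (2,5): code 0110 → (2.000,5.765)–(3.000,5.055)
cell (2,8): code 1011 → (3.000,8.160)–(2.620,9.000)
cell (2,9): code 0001 → (2.620,9.000)–(2.000,9.431)
cell (3,5): code 0110 → (3.000,5.055)–(4.000,5.317)
cell (3,7): code 1011 → (4.000,7.660)–(3.387,8.000)
cell (3,8): code 0001 → (3.387,8.000)–(3.000,8.160)
cell (4,5): code 0010 → (4.000,5.317)–(4.547,6.000)
cell (4,6): code 0011 → (4.547,6.000)–(4.538,7.000)
cell (4,7): code 0001 → (4.538,7.000)–(4.000,7.660)
total: 16 segments, chained into 1 closed loop(s), length Σ = 12.413663

segments=16 loops=1 length=12.414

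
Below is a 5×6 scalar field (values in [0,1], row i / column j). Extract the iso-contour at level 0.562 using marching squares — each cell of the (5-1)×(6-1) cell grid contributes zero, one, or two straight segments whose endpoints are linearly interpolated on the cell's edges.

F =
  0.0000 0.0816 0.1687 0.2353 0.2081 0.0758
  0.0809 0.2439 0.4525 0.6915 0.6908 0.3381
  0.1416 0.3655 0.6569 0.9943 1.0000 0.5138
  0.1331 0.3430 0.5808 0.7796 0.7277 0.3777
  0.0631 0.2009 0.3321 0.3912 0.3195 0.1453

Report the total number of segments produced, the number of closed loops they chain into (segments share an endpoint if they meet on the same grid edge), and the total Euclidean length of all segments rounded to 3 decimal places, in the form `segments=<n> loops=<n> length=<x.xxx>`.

cell (0,2): code 0100 → (0.716,3.000)–(1.000,2.458)
cell (0,3): code 1100 → (0.733,4.000)–(0.716,3.000)
cell (0,4): code 1000 → (1.000,4.365)–(0.733,4.000)
cell (1,1): code 0100 → (1.536,2.000)–(2.000,1.674)
cell (1,2): code 1110 → (1.000,2.458)–(1.536,2.000)
cell (1,4): code 1001 → (2.000,4.901)–(1.000,4.365)
cell (2,1): code 0110 → (2.000,1.674)–(3.000,1.921)
cell (2,4): code 1001 → (3.000,4.473)–(2.000,4.901)
cell (3,1): code 0010 → (3.000,1.921)–(3.076,2.000)
cell (3,2): code 0011 → (3.076,2.000)–(3.560,3.000)
cell (3,3): code 0011 → (3.560,3.000)–(3.406,4.000)
cell (3,4): code 0001 → (3.406,4.000)–(3.000,4.473)
total: 12 segments, chained into 1 closed loop(s), length Σ = 9.444174

segments=12 loops=1 length=9.444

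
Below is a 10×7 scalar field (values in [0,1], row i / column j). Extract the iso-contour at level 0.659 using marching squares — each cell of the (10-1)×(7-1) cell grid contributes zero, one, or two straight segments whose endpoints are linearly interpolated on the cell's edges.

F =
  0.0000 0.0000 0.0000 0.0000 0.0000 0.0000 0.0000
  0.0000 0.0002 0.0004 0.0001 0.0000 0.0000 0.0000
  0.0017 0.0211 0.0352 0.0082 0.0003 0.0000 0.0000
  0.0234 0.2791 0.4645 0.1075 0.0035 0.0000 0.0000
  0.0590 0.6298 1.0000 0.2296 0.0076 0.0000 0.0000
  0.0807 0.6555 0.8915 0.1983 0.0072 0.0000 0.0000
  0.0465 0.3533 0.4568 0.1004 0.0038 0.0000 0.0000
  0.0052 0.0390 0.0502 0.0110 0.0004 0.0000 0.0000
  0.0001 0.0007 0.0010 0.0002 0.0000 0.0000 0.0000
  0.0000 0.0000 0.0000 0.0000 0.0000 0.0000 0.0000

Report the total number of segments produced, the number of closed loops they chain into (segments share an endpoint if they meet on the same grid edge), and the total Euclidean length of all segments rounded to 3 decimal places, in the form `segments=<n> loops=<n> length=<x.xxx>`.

cell (3,1): code 0100 → (3.363,2.000)–(4.000,1.079)
cell (3,2): code 1000 → (4.000,2.443)–(3.363,2.000)
cell (4,1): code 0110 → (4.000,1.079)–(5.000,1.015)
cell (4,2): code 1001 → (5.000,2.335)–(4.000,2.443)
cell (5,1): code 0010 → (5.000,1.015)–(5.535,2.000)
cell (5,2): code 0001 → (5.535,2.000)–(5.000,2.335)
total: 6 segments, chained into 1 closed loop(s), length Σ = 5.655409

segments=6 loops=1 length=5.655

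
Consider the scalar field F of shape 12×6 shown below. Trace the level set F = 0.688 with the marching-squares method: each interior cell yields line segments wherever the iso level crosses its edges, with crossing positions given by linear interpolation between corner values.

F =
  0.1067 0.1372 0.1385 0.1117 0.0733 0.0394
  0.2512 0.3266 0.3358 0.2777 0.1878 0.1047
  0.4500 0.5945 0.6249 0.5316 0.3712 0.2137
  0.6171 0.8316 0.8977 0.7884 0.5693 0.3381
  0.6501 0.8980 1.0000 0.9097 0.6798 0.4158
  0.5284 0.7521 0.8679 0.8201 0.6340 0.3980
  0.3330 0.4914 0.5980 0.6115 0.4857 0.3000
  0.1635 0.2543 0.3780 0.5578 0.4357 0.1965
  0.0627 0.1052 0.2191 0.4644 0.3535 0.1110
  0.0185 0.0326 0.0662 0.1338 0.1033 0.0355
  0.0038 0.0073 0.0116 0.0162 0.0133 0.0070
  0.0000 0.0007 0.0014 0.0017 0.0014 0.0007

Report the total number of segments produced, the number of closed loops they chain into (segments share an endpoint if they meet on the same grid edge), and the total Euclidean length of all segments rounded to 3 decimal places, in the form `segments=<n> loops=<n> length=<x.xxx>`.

cell (2,0): code 0100 → (2.394,1.000)–(3.000,0.331)
cell (2,1): code 1100 → (2.231,2.000)–(2.394,1.000)
cell (2,2): code 1100 → (2.609,3.000)–(2.231,2.000)
cell (2,3): code 1000 → (3.000,3.458)–(2.609,3.000)
cell (3,0): code 0110 → (3.000,0.331)–(4.000,0.153)
cell (3,3): code 1001 → (4.000,3.964)–(3.000,3.458)
cell (4,0): code 0110 → (4.000,0.153)–(5.000,0.713)
cell (4,3): code 1001 → (5.000,3.710)–(4.000,3.964)
cell (5,0): code 0010 → (5.000,0.713)–(5.246,1.000)
cell (5,1): code 0011 → (5.246,1.000)–(5.667,2.000)
cell (5,2): code 0011 → (5.667,2.000)–(5.633,3.000)
cell (5,3): code 0001 → (5.633,3.000)–(5.000,3.710)
total: 12 segments, chained into 1 closed loop(s), length Σ = 11.316272

segments=12 loops=1 length=11.316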